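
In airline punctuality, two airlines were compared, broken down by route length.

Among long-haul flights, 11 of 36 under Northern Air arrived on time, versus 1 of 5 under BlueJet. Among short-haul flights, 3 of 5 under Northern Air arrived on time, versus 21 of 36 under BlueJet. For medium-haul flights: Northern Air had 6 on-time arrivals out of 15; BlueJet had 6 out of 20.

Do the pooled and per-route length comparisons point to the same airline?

Long-haul: Northern Air 11/36 = 30.6%, BlueJet 1/5 = 20.0% → Northern Air
Short-haul: Northern Air 3/5 = 60.0%, BlueJet 21/36 = 58.3% → Northern Air
Medium-haul: Northern Air 6/15 = 40.0%, BlueJet 6/20 = 30.0% → Northern Air
Overall: Northern Air 20/56 = 35.7%, BlueJet 28/61 = 45.9% → BlueJet
Northern Air wins each route group but BlueJet wins overall — the comparison reverses. Northern Air's flights skew toward long-haul, which has a lower base rate.

No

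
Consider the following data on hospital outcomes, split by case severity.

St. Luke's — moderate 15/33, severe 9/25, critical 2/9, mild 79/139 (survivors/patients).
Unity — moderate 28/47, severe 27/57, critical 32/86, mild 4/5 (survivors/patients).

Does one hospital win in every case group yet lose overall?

Yes

Moderate: St. Luke's 15/33 = 45.5%, Unity 28/47 = 59.6% → Unity
Severe: St. Luke's 9/25 = 36.0%, Unity 27/57 = 47.4% → Unity
Critical: St. Luke's 2/9 = 22.2%, Unity 32/86 = 37.2% → Unity
Mild: St. Luke's 79/139 = 56.8%, Unity 4/5 = 80.0% → Unity
Overall: St. Luke's 105/206 = 51.0%, Unity 91/195 = 46.7% → St. Luke's
Unity wins each case group but St. Luke's wins overall — the comparison reverses. Unity's patients skew toward critical, which has a lower base rate.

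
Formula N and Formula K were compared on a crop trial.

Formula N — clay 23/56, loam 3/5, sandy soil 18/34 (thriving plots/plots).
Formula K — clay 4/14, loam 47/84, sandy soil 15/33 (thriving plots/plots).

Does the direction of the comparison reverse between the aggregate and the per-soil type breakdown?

Yes

Clay: Formula N 23/56 = 41.1%, Formula K 4/14 = 28.6% → Formula N
Loam: Formula N 3/5 = 60.0%, Formula K 47/84 = 56.0% → Formula N
Sandy soil: Formula N 18/34 = 52.9%, Formula K 15/33 = 45.5% → Formula N
Overall: Formula N 44/95 = 46.3%, Formula K 66/131 = 50.4% → Formula K
Formula N wins each soil group but Formula K wins overall — the comparison reverses. Formula N's plots skew toward clay, which has a lower base rate.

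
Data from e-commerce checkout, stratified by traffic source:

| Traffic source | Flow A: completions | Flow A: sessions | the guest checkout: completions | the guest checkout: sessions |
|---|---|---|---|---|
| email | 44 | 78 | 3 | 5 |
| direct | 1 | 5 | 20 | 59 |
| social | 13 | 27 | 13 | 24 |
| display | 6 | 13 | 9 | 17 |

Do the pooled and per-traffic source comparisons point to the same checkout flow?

No

Email: Flow A 44/78 = 56.4%, the guest checkout 3/5 = 60.0% → the guest checkout
Direct: Flow A 1/5 = 20.0%, the guest checkout 20/59 = 33.9% → the guest checkout
Social: Flow A 13/27 = 48.1%, the guest checkout 13/24 = 54.2% → the guest checkout
Display: Flow A 6/13 = 46.2%, the guest checkout 9/17 = 52.9% → the guest checkout
Overall: Flow A 64/123 = 52.0%, the guest checkout 45/105 = 42.9% → Flow A
The guest checkout wins each traffic group but Flow A wins overall — the comparison reverses. The guest checkout's sessions skew toward direct, which has a lower base rate.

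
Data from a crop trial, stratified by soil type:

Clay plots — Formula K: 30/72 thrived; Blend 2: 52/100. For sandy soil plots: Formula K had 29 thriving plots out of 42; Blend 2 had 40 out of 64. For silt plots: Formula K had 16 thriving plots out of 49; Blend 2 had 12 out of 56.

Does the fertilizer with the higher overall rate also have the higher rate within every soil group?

Clay: Formula K 30/72 = 41.7%, Blend 2 52/100 = 52.0% → Blend 2
Sandy soil: Formula K 29/42 = 69.0%, Blend 2 40/64 = 62.5% → Formula K
Silt: Formula K 16/49 = 32.7%, Blend 2 12/56 = 21.4% → Formula K
Overall: Formula K 75/163 = 46.0%, Blend 2 104/220 = 47.3% → Blend 2
Neither sweeps: Formula K wins 2 of 3 groups, Blend 2 wins 1. Blend 2 wins overall but not every group — no Simpson reversal.

No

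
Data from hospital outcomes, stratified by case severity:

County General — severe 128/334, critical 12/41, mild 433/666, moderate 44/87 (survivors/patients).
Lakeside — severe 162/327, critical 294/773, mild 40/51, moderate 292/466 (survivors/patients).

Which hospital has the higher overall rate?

County General

Severe: County General 128/334 = 38.3%, Lakeside 162/327 = 49.5% → Lakeside
Critical: County General 12/41 = 29.3%, Lakeside 294/773 = 38.0% → Lakeside
Mild: County General 433/666 = 65.0%, Lakeside 40/51 = 78.4% → Lakeside
Moderate: County General 44/87 = 50.6%, Lakeside 292/466 = 62.7% → Lakeside
Overall: County General 617/1128 = 54.7%, Lakeside 788/1617 = 48.7% → County General
(Lakeside wins every case group but County General wins overall — Lakeside's patients skew toward the low-rate critical group.)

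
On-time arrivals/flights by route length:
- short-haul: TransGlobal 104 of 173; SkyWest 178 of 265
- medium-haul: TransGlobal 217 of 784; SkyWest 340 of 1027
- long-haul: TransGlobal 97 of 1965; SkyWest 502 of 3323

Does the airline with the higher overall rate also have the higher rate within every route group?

Short-haul: TransGlobal 104/173 = 60.1%, SkyWest 178/265 = 67.2% → SkyWest
Medium-haul: TransGlobal 217/784 = 27.7%, SkyWest 340/1027 = 33.1% → SkyWest
Long-haul: TransGlobal 97/1965 = 4.9%, SkyWest 502/3323 = 15.1% → SkyWest
Overall: TransGlobal 418/2922 = 14.3%, SkyWest 1020/4615 = 22.1% → SkyWest
SkyWest wins overall and in every route group — no reversal.

Yes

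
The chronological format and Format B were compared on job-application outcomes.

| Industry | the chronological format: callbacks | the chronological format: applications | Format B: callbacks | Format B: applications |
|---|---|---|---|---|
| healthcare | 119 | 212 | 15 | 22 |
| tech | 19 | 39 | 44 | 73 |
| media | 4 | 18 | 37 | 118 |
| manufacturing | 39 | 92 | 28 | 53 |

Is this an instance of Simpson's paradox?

Healthcare: the chronological format 119/212 = 56.1%, Format B 15/22 = 68.2% → Format B
Tech: the chronological format 19/39 = 48.7%, Format B 44/73 = 60.3% → Format B
Media: the chronological format 4/18 = 22.2%, Format B 37/118 = 31.4% → Format B
Manufacturing: the chronological format 39/92 = 42.4%, Format B 28/53 = 52.8% → Format B
Overall: the chronological format 181/361 = 50.1%, Format B 124/266 = 46.6% → the chronological format
Format B wins each industry group but the chronological format wins overall — the comparison reverses. Format B's applications skew toward media, which has a lower base rate.

Yes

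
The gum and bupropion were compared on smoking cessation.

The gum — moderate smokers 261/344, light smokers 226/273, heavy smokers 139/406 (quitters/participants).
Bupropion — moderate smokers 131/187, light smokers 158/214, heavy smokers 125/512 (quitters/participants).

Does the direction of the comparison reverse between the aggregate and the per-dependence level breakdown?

No

Moderate smokers: the gum 261/344 = 75.9%, bupropion 131/187 = 70.1% → the gum
Light smokers: the gum 226/273 = 82.8%, bupropion 158/214 = 73.8% → the gum
Heavy smokers: the gum 139/406 = 34.2%, bupropion 125/512 = 24.4% → the gum
Overall: the gum 626/1023 = 61.2%, bupropion 414/913 = 45.3% → the gum
The gum wins overall and in every dependence group — no reversal.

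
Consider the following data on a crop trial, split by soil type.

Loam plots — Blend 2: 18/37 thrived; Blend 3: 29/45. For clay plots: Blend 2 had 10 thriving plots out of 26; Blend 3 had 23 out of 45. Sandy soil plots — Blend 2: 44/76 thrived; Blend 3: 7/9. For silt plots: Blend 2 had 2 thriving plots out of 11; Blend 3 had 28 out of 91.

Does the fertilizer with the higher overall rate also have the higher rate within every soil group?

Loam: Blend 2 18/37 = 48.6%, Blend 3 29/45 = 64.4% → Blend 3
Clay: Blend 2 10/26 = 38.5%, Blend 3 23/45 = 51.1% → Blend 3
Sandy soil: Blend 2 44/76 = 57.9%, Blend 3 7/9 = 77.8% → Blend 3
Silt: Blend 2 2/11 = 18.2%, Blend 3 28/91 = 30.8% → Blend 3
Overall: Blend 2 74/150 = 49.3%, Blend 3 87/190 = 45.8% → Blend 2
Blend 3 wins each soil group but Blend 2 wins overall — the comparison reverses. Blend 3's plots skew toward silt, which has a lower base rate.

No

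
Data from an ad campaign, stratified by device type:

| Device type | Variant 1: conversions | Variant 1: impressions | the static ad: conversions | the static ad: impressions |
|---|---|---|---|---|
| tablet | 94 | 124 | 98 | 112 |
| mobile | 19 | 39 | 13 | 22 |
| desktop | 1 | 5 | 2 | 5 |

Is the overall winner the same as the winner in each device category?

Yes

Tablet: Variant 1 94/124 = 75.8%, the static ad 98/112 = 87.5% → the static ad
Mobile: Variant 1 19/39 = 48.7%, the static ad 13/22 = 59.1% → the static ad
Desktop: Variant 1 1/5 = 20.0%, the static ad 2/5 = 40.0% → the static ad
Overall: Variant 1 114/168 = 67.9%, the static ad 113/139 = 81.3% → the static ad
The static ad wins overall and in every device group — no reversal.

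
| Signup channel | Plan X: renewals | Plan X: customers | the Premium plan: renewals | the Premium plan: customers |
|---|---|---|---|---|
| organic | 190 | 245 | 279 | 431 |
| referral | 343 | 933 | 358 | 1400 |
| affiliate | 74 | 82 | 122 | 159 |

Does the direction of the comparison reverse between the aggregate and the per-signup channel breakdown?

Organic: Plan X 190/245 = 77.6%, the Premium plan 279/431 = 64.7% → Plan X
Referral: Plan X 343/933 = 36.8%, the Premium plan 358/1400 = 25.6% → Plan X
Affiliate: Plan X 74/82 = 90.2%, the Premium plan 122/159 = 76.7% → Plan X
Overall: Plan X 607/1260 = 48.2%, the Premium plan 759/1990 = 38.1% → Plan X
Plan X wins overall and in every signup group — no reversal.

No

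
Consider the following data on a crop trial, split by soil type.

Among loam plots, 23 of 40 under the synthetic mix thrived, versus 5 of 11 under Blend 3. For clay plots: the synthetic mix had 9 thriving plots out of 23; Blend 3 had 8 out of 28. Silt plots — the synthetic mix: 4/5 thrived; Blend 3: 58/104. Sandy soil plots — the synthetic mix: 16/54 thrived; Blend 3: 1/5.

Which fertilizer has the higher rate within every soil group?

Loam: the synthetic mix 23/40 = 57.5%, Blend 3 5/11 = 45.5% → the synthetic mix
Clay: the synthetic mix 9/23 = 39.1%, Blend 3 8/28 = 28.6% → the synthetic mix
Silt: the synthetic mix 4/5 = 80.0%, Blend 3 58/104 = 55.8% → the synthetic mix
Sandy soil: the synthetic mix 16/54 = 29.6%, Blend 3 1/5 = 20.0% → the synthetic mix
The synthetic mix has the higher rate in all 4 groups.

the synthetic mix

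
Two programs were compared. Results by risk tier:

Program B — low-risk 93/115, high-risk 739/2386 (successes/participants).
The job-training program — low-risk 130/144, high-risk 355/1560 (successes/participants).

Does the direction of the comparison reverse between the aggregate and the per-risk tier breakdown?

No

Low-risk: Program B 93/115 = 80.9%, the job-training program 130/144 = 90.3% → the job-training program
High-risk: Program B 739/2386 = 31.0%, the job-training program 355/1560 = 22.8% → Program B
Overall: Program B 832/2501 = 33.3%, the job-training program 485/1704 = 28.5% → Program B
Neither sweeps: Program B wins 1 of 2 groups, the job-training program wins 1. Program B wins overall but not every group — no Simpson reversal.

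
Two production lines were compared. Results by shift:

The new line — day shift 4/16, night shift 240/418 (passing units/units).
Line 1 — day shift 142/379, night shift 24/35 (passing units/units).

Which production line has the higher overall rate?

the new line

Day shift: the new line 4/16 = 25.0%, Line 1 142/379 = 37.5% → Line 1
Night shift: the new line 240/418 = 57.4%, Line 1 24/35 = 68.6% → Line 1
Overall: the new line 244/434 = 56.2%, Line 1 166/414 = 40.1% → the new line
(Line 1 wins every shift group but the new line wins overall — Line 1's units skew toward the low-rate day shift group.)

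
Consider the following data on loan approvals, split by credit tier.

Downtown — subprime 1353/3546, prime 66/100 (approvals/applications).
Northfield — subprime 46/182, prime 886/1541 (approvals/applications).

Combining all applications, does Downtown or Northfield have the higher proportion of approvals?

Northfield

Subprime: Downtown 1353/3546 = 38.2%, Northfield 46/182 = 25.3% → Downtown
Prime: Downtown 66/100 = 66.0%, Northfield 886/1541 = 57.5% → Downtown
Overall: Downtown 1419/3646 = 38.9%, Northfield 932/1723 = 54.1% → Northfield
(Downtown wins every credit group but Northfield wins overall — Downtown's applications skew toward the low-rate subprime group.)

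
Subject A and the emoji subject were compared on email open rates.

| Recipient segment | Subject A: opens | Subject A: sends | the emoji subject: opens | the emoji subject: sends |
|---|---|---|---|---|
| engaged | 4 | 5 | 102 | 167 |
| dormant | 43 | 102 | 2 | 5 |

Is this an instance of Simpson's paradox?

Engaged: Subject A 4/5 = 80.0%, the emoji subject 102/167 = 61.1% → Subject A
Dormant: Subject A 43/102 = 42.2%, the emoji subject 2/5 = 40.0% → Subject A
Overall: Subject A 47/107 = 43.9%, the emoji subject 104/172 = 60.5% → the emoji subject
Subject A wins each recipient group but the emoji subject wins overall — the comparison reverses. Subject A's sends skew toward dormant, which has a lower base rate.

Yes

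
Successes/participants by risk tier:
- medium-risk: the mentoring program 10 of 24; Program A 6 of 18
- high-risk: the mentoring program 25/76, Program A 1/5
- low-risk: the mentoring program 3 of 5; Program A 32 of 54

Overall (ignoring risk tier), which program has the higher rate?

Program A

Medium-risk: the mentoring program 10/24 = 41.7%, Program A 6/18 = 33.3% → the mentoring program
High-risk: the mentoring program 25/76 = 32.9%, Program A 1/5 = 20.0% → the mentoring program
Low-risk: the mentoring program 3/5 = 60.0%, Program A 32/54 = 59.3% → the mentoring program
Overall: the mentoring program 38/105 = 36.2%, Program A 39/77 = 50.6% → Program A
(The mentoring program wins every risk group but Program A wins overall — the mentoring program's participants skew toward the low-rate high-risk group.)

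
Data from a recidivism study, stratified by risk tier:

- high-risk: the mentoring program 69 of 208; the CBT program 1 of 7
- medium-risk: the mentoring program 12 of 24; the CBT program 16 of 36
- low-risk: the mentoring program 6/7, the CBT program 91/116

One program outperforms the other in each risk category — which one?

the mentoring program

High-risk: the mentoring program 69/208 = 33.2%, the CBT program 1/7 = 14.3% → the mentoring program
Medium-risk: the mentoring program 12/24 = 50.0%, the CBT program 16/36 = 44.4% → the mentoring program
Low-risk: the mentoring program 6/7 = 85.7%, the CBT program 91/116 = 78.4% → the mentoring program
The mentoring program has the higher rate in all 3 groups.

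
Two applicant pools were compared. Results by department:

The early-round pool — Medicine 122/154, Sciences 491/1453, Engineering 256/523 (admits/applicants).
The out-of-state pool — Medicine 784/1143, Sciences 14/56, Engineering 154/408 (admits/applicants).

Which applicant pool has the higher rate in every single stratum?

Medicine: the early-round pool 122/154 = 79.2%, the out-of-state pool 784/1143 = 68.6% → the early-round pool
Sciences: the early-round pool 491/1453 = 33.8%, the out-of-state pool 14/56 = 25.0% → the early-round pool
Engineering: the early-round pool 256/523 = 48.9%, the out-of-state pool 154/408 = 37.7% → the early-round pool
The early-round pool has the higher rate in all 3 groups.

the early-round pool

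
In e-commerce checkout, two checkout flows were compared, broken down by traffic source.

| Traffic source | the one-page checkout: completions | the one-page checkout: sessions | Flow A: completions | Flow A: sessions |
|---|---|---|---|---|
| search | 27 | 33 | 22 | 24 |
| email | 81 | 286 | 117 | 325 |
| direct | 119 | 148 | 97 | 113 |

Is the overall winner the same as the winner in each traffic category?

Yes

Search: the one-page checkout 27/33 = 81.8%, Flow A 22/24 = 91.7% → Flow A
Email: the one-page checkout 81/286 = 28.3%, Flow A 117/325 = 36.0% → Flow A
Direct: the one-page checkout 119/148 = 80.4%, Flow A 97/113 = 85.8% → Flow A
Overall: the one-page checkout 227/467 = 48.6%, Flow A 236/462 = 51.1% → Flow A
Flow A wins overall and in every traffic group — no reversal.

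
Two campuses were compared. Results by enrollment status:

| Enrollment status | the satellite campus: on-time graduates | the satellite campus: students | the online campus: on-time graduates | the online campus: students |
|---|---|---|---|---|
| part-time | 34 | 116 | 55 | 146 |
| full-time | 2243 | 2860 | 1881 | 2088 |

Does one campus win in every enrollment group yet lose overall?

No

Part-time: the satellite campus 34/116 = 29.3%, the online campus 55/146 = 37.7% → the online campus
Full-time: the satellite campus 2243/2860 = 78.4%, the online campus 1881/2088 = 90.1% → the online campus
Overall: the satellite campus 2277/2976 = 76.5%, the online campus 1936/2234 = 86.7% → the online campus
The online campus wins overall and in every enrollment group — no reversal.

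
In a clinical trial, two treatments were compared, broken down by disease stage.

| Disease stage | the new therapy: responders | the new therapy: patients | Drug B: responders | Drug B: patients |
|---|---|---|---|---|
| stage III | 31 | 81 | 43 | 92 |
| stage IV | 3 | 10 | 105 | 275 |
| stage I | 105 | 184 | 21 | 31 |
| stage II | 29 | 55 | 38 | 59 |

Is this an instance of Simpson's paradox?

Stage III: the new therapy 31/81 = 38.3%, Drug B 43/92 = 46.7% → Drug B
Stage IV: the new therapy 3/10 = 30.0%, Drug B 105/275 = 38.2% → Drug B
Stage I: the new therapy 105/184 = 57.1%, Drug B 21/31 = 67.7% → Drug B
Stage II: the new therapy 29/55 = 52.7%, Drug B 38/59 = 64.4% → Drug B
Overall: the new therapy 168/330 = 50.9%, Drug B 207/457 = 45.3% → the new therapy
Drug B wins each disease group but the new therapy wins overall — the comparison reverses. Drug B's patients skew toward stage IV, which has a lower base rate.

Yes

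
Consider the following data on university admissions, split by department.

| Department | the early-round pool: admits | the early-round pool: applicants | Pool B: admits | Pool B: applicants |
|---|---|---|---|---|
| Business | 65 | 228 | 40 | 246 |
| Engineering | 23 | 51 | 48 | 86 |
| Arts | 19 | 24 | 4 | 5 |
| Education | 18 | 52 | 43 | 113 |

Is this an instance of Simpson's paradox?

Business: the early-round pool 65/228 = 28.5%, Pool B 40/246 = 16.3% → the early-round pool
Engineering: the early-round pool 23/51 = 45.1%, Pool B 48/86 = 55.8% → Pool B
Arts: the early-round pool 19/24 = 79.2%, Pool B 4/5 = 80.0% → Pool B
Education: the early-round pool 18/52 = 34.6%, Pool B 43/113 = 38.1% → Pool B
Overall: the early-round pool 125/355 = 35.2%, Pool B 135/450 = 30.0% → the early-round pool
Neither sweeps: the early-round pool wins 1 of 4 groups, Pool B wins 3. The early-round pool wins overall but not every group — no Simpson reversal.

No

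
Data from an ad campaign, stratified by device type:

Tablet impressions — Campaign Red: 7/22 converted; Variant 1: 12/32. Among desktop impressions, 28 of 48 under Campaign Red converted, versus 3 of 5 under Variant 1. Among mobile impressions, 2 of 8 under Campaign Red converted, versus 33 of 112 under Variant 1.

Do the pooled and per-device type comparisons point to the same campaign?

No

Tablet: Campaign Red 7/22 = 31.8%, Variant 1 12/32 = 37.5% → Variant 1
Desktop: Campaign Red 28/48 = 58.3%, Variant 1 3/5 = 60.0% → Variant 1
Mobile: Campaign Red 2/8 = 25.0%, Variant 1 33/112 = 29.5% → Variant 1
Overall: Campaign Red 37/78 = 47.4%, Variant 1 48/149 = 32.2% → Campaign Red
Variant 1 wins each device group but Campaign Red wins overall — the comparison reverses. Variant 1's impressions skew toward mobile, which has a lower base rate.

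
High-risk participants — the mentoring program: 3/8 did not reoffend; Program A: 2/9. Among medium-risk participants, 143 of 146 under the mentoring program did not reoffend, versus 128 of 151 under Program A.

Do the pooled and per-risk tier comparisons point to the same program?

High-risk: the mentoring program 3/8 = 37.5%, Program A 2/9 = 22.2% → the mentoring program
Medium-risk: the mentoring program 143/146 = 97.9%, Program A 128/151 = 84.8% → the mentoring program
Overall: the mentoring program 146/154 = 94.8%, Program A 130/160 = 81.2% → the mentoring program
The mentoring program wins overall and in every risk group — no reversal.

Yes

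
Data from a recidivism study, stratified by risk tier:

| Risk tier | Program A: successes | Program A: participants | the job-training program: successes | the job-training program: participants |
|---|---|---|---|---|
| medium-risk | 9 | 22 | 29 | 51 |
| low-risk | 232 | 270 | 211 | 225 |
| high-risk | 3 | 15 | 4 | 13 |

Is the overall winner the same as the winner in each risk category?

Medium-risk: Program A 9/22 = 40.9%, the job-training program 29/51 = 56.9% → the job-training program
Low-risk: Program A 232/270 = 85.9%, the job-training program 211/225 = 93.8% → the job-training program
High-risk: Program A 3/15 = 20.0%, the job-training program 4/13 = 30.8% → the job-training program
Overall: Program A 244/307 = 79.5%, the job-training program 244/289 = 84.4% → the job-training program
The job-training program wins overall and in every risk group — no reversal.

Yes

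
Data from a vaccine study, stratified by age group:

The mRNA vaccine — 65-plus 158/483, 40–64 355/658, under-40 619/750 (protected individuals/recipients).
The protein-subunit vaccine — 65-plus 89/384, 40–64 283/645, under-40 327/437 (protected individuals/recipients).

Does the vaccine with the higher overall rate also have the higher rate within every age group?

Yes

65-plus: the mRNA vaccine 158/483 = 32.7%, the protein-subunit vaccine 89/384 = 23.2% → the mRNA vaccine
40–64: the mRNA vaccine 355/658 = 54.0%, the protein-subunit vaccine 283/645 = 43.9% → the mRNA vaccine
Under-40: the mRNA vaccine 619/750 = 82.5%, the protein-subunit vaccine 327/437 = 74.8% → the mRNA vaccine
Overall: the mRNA vaccine 1132/1891 = 59.9%, the protein-subunit vaccine 699/1466 = 47.7% → the mRNA vaccine
The mRNA vaccine wins overall and in every age group — no reversal.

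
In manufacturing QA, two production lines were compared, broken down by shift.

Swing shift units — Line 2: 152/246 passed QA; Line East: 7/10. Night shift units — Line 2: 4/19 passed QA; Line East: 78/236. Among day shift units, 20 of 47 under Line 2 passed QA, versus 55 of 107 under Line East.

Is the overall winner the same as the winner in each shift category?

Swing shift: Line 2 152/246 = 61.8%, Line East 7/10 = 70.0% → Line East
Night shift: Line 2 4/19 = 21.1%, Line East 78/236 = 33.1% → Line East
Day shift: Line 2 20/47 = 42.6%, Line East 55/107 = 51.4% → Line East
Overall: Line 2 176/312 = 56.4%, Line East 140/353 = 39.7% → Line 2
Line East wins each shift group but Line 2 wins overall — the comparison reverses. Line East's units skew toward night shift, which has a lower base rate.

No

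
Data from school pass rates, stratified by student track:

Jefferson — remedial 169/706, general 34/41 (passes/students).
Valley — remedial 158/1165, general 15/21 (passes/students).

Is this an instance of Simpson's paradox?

No

Remedial: Jefferson 169/706 = 23.9%, Valley 158/1165 = 13.6% → Jefferson
General: Jefferson 34/41 = 82.9%, Valley 15/21 = 71.4% → Jefferson
Overall: Jefferson 203/747 = 27.2%, Valley 173/1186 = 14.6% → Jefferson
Jefferson wins overall and in every student group — no reversal.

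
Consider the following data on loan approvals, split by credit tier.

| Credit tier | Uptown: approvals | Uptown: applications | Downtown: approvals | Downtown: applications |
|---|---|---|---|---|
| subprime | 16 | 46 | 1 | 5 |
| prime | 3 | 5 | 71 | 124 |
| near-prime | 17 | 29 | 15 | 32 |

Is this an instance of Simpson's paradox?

Subprime: Uptown 16/46 = 34.8%, Downtown 1/5 = 20.0% → Uptown
Prime: Uptown 3/5 = 60.0%, Downtown 71/124 = 57.3% → Uptown
Near-prime: Uptown 17/29 = 58.6%, Downtown 15/32 = 46.9% → Uptown
Overall: Uptown 36/80 = 45.0%, Downtown 87/161 = 54.0% → Downtown
Uptown wins each credit group but Downtown wins overall — the comparison reverses. Uptown's applications skew toward subprime, which has a lower base rate.

Yes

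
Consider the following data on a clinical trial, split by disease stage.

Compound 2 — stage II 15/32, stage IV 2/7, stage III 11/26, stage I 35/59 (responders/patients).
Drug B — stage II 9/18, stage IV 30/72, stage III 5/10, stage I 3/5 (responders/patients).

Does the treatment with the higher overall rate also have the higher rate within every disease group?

Stage II: Compound 2 15/32 = 46.9%, Drug B 9/18 = 50.0% → Drug B
Stage IV: Compound 2 2/7 = 28.6%, Drug B 30/72 = 41.7% → Drug B
Stage III: Compound 2 11/26 = 42.3%, Drug B 5/10 = 50.0% → Drug B
Stage I: Compound 2 35/59 = 59.3%, Drug B 3/5 = 60.0% → Drug B
Overall: Compound 2 63/124 = 50.8%, Drug B 47/105 = 44.8% → Compound 2
Drug B wins each disease group but Compound 2 wins overall — the comparison reverses. Drug B's patients skew toward stage IV, which has a lower base rate.

No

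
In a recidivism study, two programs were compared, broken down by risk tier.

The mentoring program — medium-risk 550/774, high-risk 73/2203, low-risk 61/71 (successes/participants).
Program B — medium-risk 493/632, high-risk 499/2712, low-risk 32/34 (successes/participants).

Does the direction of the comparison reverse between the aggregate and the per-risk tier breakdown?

Medium-risk: the mentoring program 550/774 = 71.1%, Program B 493/632 = 78.0% → Program B
High-risk: the mentoring program 73/2203 = 3.3%, Program B 499/2712 = 18.4% → Program B
Low-risk: the mentoring program 61/71 = 85.9%, Program B 32/34 = 94.1% → Program B
Overall: the mentoring program 684/3048 = 22.4%, Program B 1024/3378 = 30.3% → Program B
Program B wins overall and in every risk group — no reversal.

No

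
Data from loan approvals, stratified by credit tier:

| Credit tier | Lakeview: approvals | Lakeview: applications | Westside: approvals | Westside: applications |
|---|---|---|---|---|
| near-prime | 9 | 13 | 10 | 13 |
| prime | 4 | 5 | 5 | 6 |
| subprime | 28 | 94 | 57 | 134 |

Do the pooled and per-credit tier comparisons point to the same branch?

Yes

Near-prime: Lakeview 9/13 = 69.2%, Westside 10/13 = 76.9% → Westside
Prime: Lakeview 4/5 = 80.0%, Westside 5/6 = 83.3% → Westside
Subprime: Lakeview 28/94 = 29.8%, Westside 57/134 = 42.5% → Westside
Overall: Lakeview 41/112 = 36.6%, Westside 72/153 = 47.1% → Westside
Westside wins overall and in every credit group — no reversal.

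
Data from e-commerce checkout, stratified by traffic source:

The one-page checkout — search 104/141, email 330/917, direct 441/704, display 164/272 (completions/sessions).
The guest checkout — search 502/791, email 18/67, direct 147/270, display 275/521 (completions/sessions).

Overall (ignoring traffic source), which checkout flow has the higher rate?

the guest checkout

Search: the one-page checkout 104/141 = 73.8%, the guest checkout 502/791 = 63.5% → the one-page checkout
Email: the one-page checkout 330/917 = 36.0%, the guest checkout 18/67 = 26.9% → the one-page checkout
Direct: the one-page checkout 441/704 = 62.6%, the guest checkout 147/270 = 54.4% → the one-page checkout
Display: the one-page checkout 164/272 = 60.3%, the guest checkout 275/521 = 52.8% → the one-page checkout
Overall: the one-page checkout 1039/2034 = 51.1%, the guest checkout 942/1649 = 57.1% → the guest checkout
(The one-page checkout wins every traffic group but the guest checkout wins overall — the one-page checkout's sessions skew toward the low-rate email group.)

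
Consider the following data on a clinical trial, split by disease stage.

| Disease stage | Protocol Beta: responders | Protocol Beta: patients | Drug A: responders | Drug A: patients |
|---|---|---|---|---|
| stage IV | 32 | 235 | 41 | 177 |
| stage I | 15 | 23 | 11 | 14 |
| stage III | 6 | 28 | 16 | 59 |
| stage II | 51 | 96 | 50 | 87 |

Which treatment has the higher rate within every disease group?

Drug A

Stage IV: Protocol Beta 32/235 = 13.6%, Drug A 41/177 = 23.2% → Drug A
Stage I: Protocol Beta 15/23 = 65.2%, Drug A 11/14 = 78.6% → Drug A
Stage III: Protocol Beta 6/28 = 21.4%, Drug A 16/59 = 27.1% → Drug A
Stage II: Protocol Beta 51/96 = 53.1%, Drug A 50/87 = 57.5% → Drug A
Drug A has the higher rate in all 4 groups.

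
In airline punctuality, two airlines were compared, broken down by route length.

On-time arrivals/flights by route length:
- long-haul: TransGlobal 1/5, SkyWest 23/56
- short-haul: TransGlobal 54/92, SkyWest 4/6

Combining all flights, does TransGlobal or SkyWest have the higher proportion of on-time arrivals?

Long-haul: TransGlobal 1/5 = 20.0%, SkyWest 23/56 = 41.1% → SkyWest
Short-haul: TransGlobal 54/92 = 58.7%, SkyWest 4/6 = 66.7% → SkyWest
Overall: TransGlobal 55/97 = 56.7%, SkyWest 27/62 = 43.5% → TransGlobal
(SkyWest wins every route group but TransGlobal wins overall — SkyWest's flights skew toward the low-rate long-haul group.)

TransGlobal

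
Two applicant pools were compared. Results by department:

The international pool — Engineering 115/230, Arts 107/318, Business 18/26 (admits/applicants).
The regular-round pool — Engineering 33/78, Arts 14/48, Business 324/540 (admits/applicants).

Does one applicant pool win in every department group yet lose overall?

Yes

Engineering: the international pool 115/230 = 50.0%, the regular-round pool 33/78 = 42.3% → the international pool
Arts: the international pool 107/318 = 33.6%, the regular-round pool 14/48 = 29.2% → the international pool
Business: the international pool 18/26 = 69.2%, the regular-round pool 324/540 = 60.0% → the international pool
Overall: the international pool 240/574 = 41.8%, the regular-round pool 371/666 = 55.7% → the regular-round pool
The international pool wins each department group but the regular-round pool wins overall — the comparison reverses. The international pool's applicants skew toward Arts, which has a lower base rate.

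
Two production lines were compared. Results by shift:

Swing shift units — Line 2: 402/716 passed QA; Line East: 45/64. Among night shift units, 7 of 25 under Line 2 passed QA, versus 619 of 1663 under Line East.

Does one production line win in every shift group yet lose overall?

Yes

Swing shift: Line 2 402/716 = 56.1%, Line East 45/64 = 70.3% → Line East
Night shift: Line 2 7/25 = 28.0%, Line East 619/1663 = 37.2% → Line East
Overall: Line 2 409/741 = 55.2%, Line East 664/1727 = 38.4% → Line 2
Line East wins each shift group but Line 2 wins overall — the comparison reverses. Line East's units skew toward night shift, which has a lower base rate.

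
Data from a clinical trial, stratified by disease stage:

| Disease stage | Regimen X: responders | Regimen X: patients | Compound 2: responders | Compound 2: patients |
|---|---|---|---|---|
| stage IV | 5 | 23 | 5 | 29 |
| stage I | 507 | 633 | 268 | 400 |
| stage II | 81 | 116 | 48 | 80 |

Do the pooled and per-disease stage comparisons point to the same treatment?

Stage IV: Regimen X 5/23 = 21.7%, Compound 2 5/29 = 17.2% → Regimen X
Stage I: Regimen X 507/633 = 80.1%, Compound 2 268/400 = 67.0% → Regimen X
Stage II: Regimen X 81/116 = 69.8%, Compound 2 48/80 = 60.0% → Regimen X
Overall: Regimen X 593/772 = 76.8%, Compound 2 321/509 = 63.1% → Regimen X
Regimen X wins overall and in every disease group — no reversal.

Yes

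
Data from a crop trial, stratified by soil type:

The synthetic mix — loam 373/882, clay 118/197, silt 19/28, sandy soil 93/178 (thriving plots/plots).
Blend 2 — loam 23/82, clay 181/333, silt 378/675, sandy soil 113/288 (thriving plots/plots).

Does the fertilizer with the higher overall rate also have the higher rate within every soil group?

Loam: the synthetic mix 373/882 = 42.3%, Blend 2 23/82 = 28.0% → the synthetic mix
Clay: the synthetic mix 118/197 = 59.9%, Blend 2 181/333 = 54.4% → the synthetic mix
Silt: the synthetic mix 19/28 = 67.9%, Blend 2 378/675 = 56.0% → the synthetic mix
Sandy soil: the synthetic mix 93/178 = 52.2%, Blend 2 113/288 = 39.2% → the synthetic mix
Overall: the synthetic mix 603/1285 = 46.9%, Blend 2 695/1378 = 50.4% → Blend 2
The synthetic mix wins each soil group but Blend 2 wins overall — the comparison reverses. The synthetic mix's plots skew toward loam, which has a lower base rate.

No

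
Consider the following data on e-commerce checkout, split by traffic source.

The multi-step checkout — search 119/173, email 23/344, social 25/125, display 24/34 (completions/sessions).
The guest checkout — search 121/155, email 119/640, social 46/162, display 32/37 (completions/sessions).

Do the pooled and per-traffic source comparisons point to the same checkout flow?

Search: the multi-step checkout 119/173 = 68.8%, the guest checkout 121/155 = 78.1% → the guest checkout
Email: the multi-step checkout 23/344 = 6.7%, the guest checkout 119/640 = 18.6% → the guest checkout
Social: the multi-step checkout 25/125 = 20.0%, the guest checkout 46/162 = 28.4% → the guest checkout
Display: the multi-step checkout 24/34 = 70.6%, the guest checkout 32/37 = 86.5% → the guest checkout
Overall: the multi-step checkout 191/676 = 28.3%, the guest checkout 318/994 = 32.0% → the guest checkout
The guest checkout wins overall and in every traffic group — no reversal.

Yes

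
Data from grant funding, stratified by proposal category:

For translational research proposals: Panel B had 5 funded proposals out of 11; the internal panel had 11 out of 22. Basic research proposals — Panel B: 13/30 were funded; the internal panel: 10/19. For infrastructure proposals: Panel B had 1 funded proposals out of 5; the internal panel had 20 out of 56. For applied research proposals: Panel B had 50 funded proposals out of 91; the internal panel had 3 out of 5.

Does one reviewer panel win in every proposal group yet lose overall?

Yes

Translational research: Panel B 5/11 = 45.5%, the internal panel 11/22 = 50.0% → the internal panel
Basic research: Panel B 13/30 = 43.3%, the internal panel 10/19 = 52.6% → the internal panel
Infrastructure: Panel B 1/5 = 20.0%, the internal panel 20/56 = 35.7% → the internal panel
Applied research: Panel B 50/91 = 54.9%, the internal panel 3/5 = 60.0% → the internal panel
Overall: Panel B 69/137 = 50.4%, the internal panel 44/102 = 43.1% → Panel B
The internal panel wins each proposal group but Panel B wins overall — the comparison reverses. The internal panel's proposals skew toward infrastructure, which has a lower base rate.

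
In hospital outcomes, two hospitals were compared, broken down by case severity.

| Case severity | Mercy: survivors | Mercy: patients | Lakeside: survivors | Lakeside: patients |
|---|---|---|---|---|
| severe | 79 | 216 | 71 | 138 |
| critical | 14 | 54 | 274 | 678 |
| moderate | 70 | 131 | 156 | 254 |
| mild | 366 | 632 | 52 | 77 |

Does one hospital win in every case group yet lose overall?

Severe: Mercy 79/216 = 36.6%, Lakeside 71/138 = 51.4% → Lakeside
Critical: Mercy 14/54 = 25.9%, Lakeside 274/678 = 40.4% → Lakeside
Moderate: Mercy 70/131 = 53.4%, Lakeside 156/254 = 61.4% → Lakeside
Mild: Mercy 366/632 = 57.9%, Lakeside 52/77 = 67.5% → Lakeside
Overall: Mercy 529/1033 = 51.2%, Lakeside 553/1147 = 48.2% → Mercy
Lakeside wins each case group but Mercy wins overall — the comparison reverses. Lakeside's patients skew toward critical, which has a lower base rate.

Yes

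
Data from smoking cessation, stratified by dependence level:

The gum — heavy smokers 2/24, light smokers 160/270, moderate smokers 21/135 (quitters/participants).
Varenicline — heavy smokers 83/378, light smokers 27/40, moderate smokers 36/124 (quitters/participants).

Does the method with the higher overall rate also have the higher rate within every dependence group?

Heavy smokers: the gum 2/24 = 8.3%, varenicline 83/378 = 22.0% → varenicline
Light smokers: the gum 160/270 = 59.3%, varenicline 27/40 = 67.5% → varenicline
Moderate smokers: the gum 21/135 = 15.6%, varenicline 36/124 = 29.0% → varenicline
Overall: the gum 183/429 = 42.7%, varenicline 146/542 = 26.9% → the gum
Varenicline wins each dependence group but the gum wins overall — the comparison reverses. Varenicline's participants skew toward heavy smokers, which has a lower base rate.

No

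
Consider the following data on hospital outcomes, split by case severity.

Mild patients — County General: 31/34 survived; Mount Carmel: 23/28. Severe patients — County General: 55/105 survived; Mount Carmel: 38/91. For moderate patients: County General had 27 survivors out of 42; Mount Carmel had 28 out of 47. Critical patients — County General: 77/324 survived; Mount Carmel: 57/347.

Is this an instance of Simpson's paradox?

No

Mild: County General 31/34 = 91.2%, Mount Carmel 23/28 = 82.1% → County General
Severe: County General 55/105 = 52.4%, Mount Carmel 38/91 = 41.8% → County General
Moderate: County General 27/42 = 64.3%, Mount Carmel 28/47 = 59.6% → County General
Critical: County General 77/324 = 23.8%, Mount Carmel 57/347 = 16.4% → County General
Overall: County General 190/505 = 37.6%, Mount Carmel 146/513 = 28.5% → County General
County General wins overall and in every case group — no reversal.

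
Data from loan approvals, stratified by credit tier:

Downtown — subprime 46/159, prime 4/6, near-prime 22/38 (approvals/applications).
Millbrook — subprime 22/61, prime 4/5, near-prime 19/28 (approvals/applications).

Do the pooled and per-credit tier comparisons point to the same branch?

Yes

Subprime: Downtown 46/159 = 28.9%, Millbrook 22/61 = 36.1% → Millbrook
Prime: Downtown 4/6 = 66.7%, Millbrook 4/5 = 80.0% → Millbrook
Near-prime: Downtown 22/38 = 57.9%, Millbrook 19/28 = 67.9% → Millbrook
Overall: Downtown 72/203 = 35.5%, Millbrook 45/94 = 47.9% → Millbrook
Millbrook wins overall and in every credit group — no reversal.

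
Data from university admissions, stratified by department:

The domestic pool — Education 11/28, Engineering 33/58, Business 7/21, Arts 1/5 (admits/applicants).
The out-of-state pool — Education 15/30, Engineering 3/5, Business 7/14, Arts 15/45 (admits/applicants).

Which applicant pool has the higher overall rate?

the domestic pool

Education: the domestic pool 11/28 = 39.3%, the out-of-state pool 15/30 = 50.0% → the out-of-state pool
Engineering: the domestic pool 33/58 = 56.9%, the out-of-state pool 3/5 = 60.0% → the out-of-state pool
Business: the domestic pool 7/21 = 33.3%, the out-of-state pool 7/14 = 50.0% → the out-of-state pool
Arts: the domestic pool 1/5 = 20.0%, the out-of-state pool 15/45 = 33.3% → the out-of-state pool
Overall: the domestic pool 52/112 = 46.4%, the out-of-state pool 40/94 = 42.6% → the domestic pool
(The out-of-state pool wins every department group but the domestic pool wins overall — the out-of-state pool's applicants skew toward the low-rate Arts group.)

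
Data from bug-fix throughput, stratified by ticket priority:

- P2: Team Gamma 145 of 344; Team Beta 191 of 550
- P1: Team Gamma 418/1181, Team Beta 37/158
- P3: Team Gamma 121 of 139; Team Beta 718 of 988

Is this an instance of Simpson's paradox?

Yes

P2: Team Gamma 145/344 = 42.2%, Team Beta 191/550 = 34.7% → Team Gamma
P1: Team Gamma 418/1181 = 35.4%, Team Beta 37/158 = 23.4% → Team Gamma
P3: Team Gamma 121/139 = 87.1%, Team Beta 718/988 = 72.7% → Team Gamma
Overall: Team Gamma 684/1664 = 41.1%, Team Beta 946/1696 = 55.8% → Team Beta
Team Gamma wins each ticket group but Team Beta wins overall — the comparison reverses. Team Gamma's tickets skew toward P1, which has a lower base rate.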